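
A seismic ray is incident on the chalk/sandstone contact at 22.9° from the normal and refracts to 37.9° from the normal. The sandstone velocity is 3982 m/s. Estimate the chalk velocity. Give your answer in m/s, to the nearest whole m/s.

2522 m/s

sin 22.9° = 0.3891; sin 37.9° = 0.6143.
V₁ = V₂·(sin θ₁/sin θ₂) = 3982·(0.3891/0.6143) = 2522.43 m/s.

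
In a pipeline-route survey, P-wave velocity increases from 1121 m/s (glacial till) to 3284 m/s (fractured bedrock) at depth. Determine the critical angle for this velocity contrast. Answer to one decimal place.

20.0°

Critical incidence: sin θ_c = V₁/V₂ = 1121/3284 = 0.3414.
θ_c = arcsin 0.3414 = 19.96°.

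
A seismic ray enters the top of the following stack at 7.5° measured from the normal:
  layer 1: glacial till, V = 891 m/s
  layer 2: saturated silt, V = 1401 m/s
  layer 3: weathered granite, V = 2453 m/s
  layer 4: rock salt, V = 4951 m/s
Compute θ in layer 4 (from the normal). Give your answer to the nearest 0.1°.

46.5°

Ray parameter p = sin 7.5° / 891 = 1.4649e-04 s/m.
sin θ_4 = p·V_4 = 1.4649e-04 × 4951 = 0.7253.
θ_4 = 46.49° from the vertical.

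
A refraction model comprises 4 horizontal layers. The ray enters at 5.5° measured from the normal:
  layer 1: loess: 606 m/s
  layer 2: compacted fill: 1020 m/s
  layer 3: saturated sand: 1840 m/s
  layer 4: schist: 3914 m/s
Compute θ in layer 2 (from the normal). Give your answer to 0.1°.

9.3°

Ray parameter p = sin 5.5° / 606 = 1.5816e-04 s/m.
sin θ_2 = p·V_2 = 1.5816e-04 × 1020 = 0.1613.
θ_2 = 9.28° from the vertical.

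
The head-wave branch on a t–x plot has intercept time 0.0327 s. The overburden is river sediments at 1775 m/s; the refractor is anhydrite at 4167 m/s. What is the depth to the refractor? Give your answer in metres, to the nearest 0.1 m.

h = tᵢ·V₁·V₂ / (2·√(V₂²−V₁²)).
√(V₂²−V₁²) = √(4167² − 1775²) = 3770.0 m/s.
h = 0.0327 s × 1775 × 4167 / (2 × 3770.0) = 32.08 m.

32.1 m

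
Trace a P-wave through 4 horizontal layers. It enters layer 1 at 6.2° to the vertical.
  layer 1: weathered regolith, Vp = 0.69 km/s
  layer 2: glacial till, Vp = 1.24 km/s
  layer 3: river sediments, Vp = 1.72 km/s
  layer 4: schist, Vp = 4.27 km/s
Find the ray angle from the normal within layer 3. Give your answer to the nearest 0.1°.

15.6°

Ray parameter p = sin 6.2° / 0.69 = 1.5652e-01 s/km.
sin θ_3 = p·V_3 = 1.5652e-01 × 1.72 = 0.2692.
θ_3 = 15.62° from the vertical.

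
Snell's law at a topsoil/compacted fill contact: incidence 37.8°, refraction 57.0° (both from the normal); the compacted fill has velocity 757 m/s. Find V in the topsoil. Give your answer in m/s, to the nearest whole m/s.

Snell's law: sin 37.8°/V₁ = sin 57.0°/V₂.
V₁ = V₂·sin 37.8°/sin 57.0° = 757 × 0.7308 = 553.22 m/s.

553 m/s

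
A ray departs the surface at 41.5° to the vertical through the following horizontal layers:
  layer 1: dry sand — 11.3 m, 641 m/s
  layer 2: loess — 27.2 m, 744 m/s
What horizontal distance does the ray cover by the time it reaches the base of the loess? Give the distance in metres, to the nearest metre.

Ray parameter p = sin 41.5° / 641 m/s = 1.0337e-03 s/m.
Layer 1: θ = 41.50°; offset = 11.3·tan 41.50° = 9.997 m.
Layer 2: sin θ = p·744 = 0.7691 → θ = 50.27°; offset = 27.2·tan 50.27° = 32.731 m.
Σ offsets = 42.728 m.

43 m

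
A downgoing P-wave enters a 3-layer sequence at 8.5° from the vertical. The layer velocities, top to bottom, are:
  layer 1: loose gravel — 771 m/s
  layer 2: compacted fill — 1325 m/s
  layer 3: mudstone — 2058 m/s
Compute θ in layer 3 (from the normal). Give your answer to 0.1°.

Ray parameter p = sin 8.5° / 771 = 1.9171e-04 s/m.
sin θ_3 = p·V_3 = 1.9171e-04 × 2058 = 0.3945.
θ_3 = arcsin 0.3945 = 23.24°.

23.2°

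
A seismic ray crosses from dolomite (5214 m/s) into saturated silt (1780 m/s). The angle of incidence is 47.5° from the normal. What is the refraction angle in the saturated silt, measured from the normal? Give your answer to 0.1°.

14.6°

Snell's law: sin θ₂ = (V₂/V₁)·sin θ₁ = (1780/5214)·sin 47.5° = 0.2517.
θ₂ = sin⁻¹(0.2517) = 14.58° (from vertical).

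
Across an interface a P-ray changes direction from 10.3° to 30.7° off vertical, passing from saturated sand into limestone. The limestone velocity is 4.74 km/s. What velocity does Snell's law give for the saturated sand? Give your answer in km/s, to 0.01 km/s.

1.66 km/s

sin 10.3° = 0.1788; sin 30.7° = 0.5105.
V₁ = V₂·(sin θ₁/sin θ₂) = 4.74·(0.1788/0.5105) = 1.66 km/s.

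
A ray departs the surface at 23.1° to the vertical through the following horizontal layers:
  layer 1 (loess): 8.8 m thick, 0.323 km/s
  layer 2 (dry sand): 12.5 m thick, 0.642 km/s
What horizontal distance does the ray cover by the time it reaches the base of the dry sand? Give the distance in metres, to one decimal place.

19.3 m

Ray parameter p = sin 23.1° / 0.323 km/s = 1.2147e+00 s/km.
Layer 1: θ = 23.10°; offset = 8.8·tan 23.10° = 3.754 m.
Layer 2: sin θ = p·0.642 = 0.7798 → θ = 51.24°; offset = 12.5·tan 51.24° = 15.571 m.
Summing the layer offsets gives 19.325 m.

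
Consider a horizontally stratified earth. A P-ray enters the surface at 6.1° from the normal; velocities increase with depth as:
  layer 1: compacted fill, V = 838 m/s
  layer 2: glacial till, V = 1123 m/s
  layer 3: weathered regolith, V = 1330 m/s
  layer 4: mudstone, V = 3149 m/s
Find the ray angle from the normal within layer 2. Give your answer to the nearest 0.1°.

Snell's law across each interface conserves sin θ / V, so sin θ_2 = V_2·sin θ₁/V₁.
sin θ_2 = 1123 × sin 6.1° / 838 = 0.1424.
θ_2 = arcsin 0.1424 = 8.19°.

8.2°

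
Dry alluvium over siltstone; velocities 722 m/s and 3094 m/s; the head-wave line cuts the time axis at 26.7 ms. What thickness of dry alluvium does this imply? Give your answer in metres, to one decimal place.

9.9 m

θ_c = arcsin(722/3094) = 13.49°; cos θ_c = 0.9724.
tᵢ = 2h cos θ_c/V₁ ⇒ h = tᵢ·V₁/(2 cos θ_c) = 0.0267·722/(2·0.9724) = 9.91 m.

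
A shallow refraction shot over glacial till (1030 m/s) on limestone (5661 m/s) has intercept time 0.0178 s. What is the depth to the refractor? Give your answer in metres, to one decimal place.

h = tᵢ·V₁·V₂ / (2·√(V₂²−V₁²)).
√(V₂²−V₁²) = √(5661² − 1030²) = 5566.5 m/s.
h = 0.0178 s × 1030 × 5661 / (2 × 5566.5) = 9.32 m.

9.3 m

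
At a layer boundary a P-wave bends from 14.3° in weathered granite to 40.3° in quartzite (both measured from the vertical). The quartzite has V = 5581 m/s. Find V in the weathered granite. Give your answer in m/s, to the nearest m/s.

Snell's law: sin 14.3°/V₁ = sin 40.3°/V₂.
V₁ = V₂·sin 14.3°/sin 40.3° = 5581 × 0.3819 = 2131.30 m/s.

2131 m/s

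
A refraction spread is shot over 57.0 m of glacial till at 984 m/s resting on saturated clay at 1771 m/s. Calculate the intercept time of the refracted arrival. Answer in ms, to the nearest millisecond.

96 ms

θ_c = arcsin(V₁/V₂) = arcsin(984/1771) = 33.75°; cos θ_c = 0.8314.
tᵢ = 2h·cos θ_c / V₁ = 2·57.0·0.8314 / 984 = 0.09633 s.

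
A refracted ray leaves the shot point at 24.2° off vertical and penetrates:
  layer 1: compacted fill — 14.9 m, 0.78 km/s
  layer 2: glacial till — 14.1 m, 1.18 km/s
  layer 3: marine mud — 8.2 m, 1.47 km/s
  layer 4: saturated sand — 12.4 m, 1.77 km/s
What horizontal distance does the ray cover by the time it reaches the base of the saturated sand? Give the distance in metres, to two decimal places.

59.25 m

Apply Snell's law at each interface; in layer i the horizontal offset is hᵢ·tan θᵢ.
Layer 1: θ = 24.20°; offset = 14.9·tan 24.20° = 6.6963 m.
Layer 2: sin θ = 1.18·sin 24.2°/0.78 = 0.6201, θ = 38.33°; offset = 14.1·tan 38.33° = 11.1460 m.
Layer 3: sin θ = 1.47·sin 24.2°/0.78 = 0.7725, θ = 50.58°; offset = 8.2·tan 50.58° = 9.9769 m.
Layer 4: sin θ = 1.77·sin 24.2°/0.78 = 0.9302, θ = 68.47°; offset = 12.4·tan 68.47° = 31.4271 m.
Summing the layer offsets gives 59.2463 m.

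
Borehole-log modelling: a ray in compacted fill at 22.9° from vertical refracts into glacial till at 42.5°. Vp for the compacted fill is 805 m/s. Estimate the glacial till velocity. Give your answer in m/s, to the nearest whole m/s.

1398 m/s

Snell's law: sin 22.9°/V₁ = sin 42.5°/V₂.
V₂ = V₁·sin 42.5°/sin 22.9° = 805 × 1.7362 = 1397.63 m/s.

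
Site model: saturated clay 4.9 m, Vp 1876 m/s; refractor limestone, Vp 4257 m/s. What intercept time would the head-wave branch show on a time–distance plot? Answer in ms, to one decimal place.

θ_c = arcsin(V₁/V₂) = arcsin(1876/4257) = 26.15°; cos θ_c = 0.8977.
tᵢ = 2h·cos θ_c / V₁ = 2·4.9·0.8977 / 1876 = 0.00469 s.

4.7 ms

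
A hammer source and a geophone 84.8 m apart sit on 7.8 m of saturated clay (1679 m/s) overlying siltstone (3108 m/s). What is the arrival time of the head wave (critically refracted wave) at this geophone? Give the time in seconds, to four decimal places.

0.0351 s

t = x/V₂ + 2h·√(V₂²−V₁²)/(V₁V₂).
√(V₂²−V₁²) = √(3108²−1679²) = 2615.5 m/s; delay term = 2·7.8·2615.5/(1679·3108) = 0.00782 s.
t = 84.8/3108 + 0.00782 = 0.03510 s.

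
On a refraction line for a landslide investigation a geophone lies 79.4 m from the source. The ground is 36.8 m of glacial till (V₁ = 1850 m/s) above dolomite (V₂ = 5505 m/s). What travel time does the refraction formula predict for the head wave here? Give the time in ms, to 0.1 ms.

t = x/V₂ + 2h·√(V₂²−V₁²)/(V₁V₂).
√(V₂²−V₁²) = √(5505²−1850²) = 5184.8 m/s; delay term = 2·36.8·5184.8/(1850·5505) = 0.03747 s.
t = 79.4/5505 + 0.03747 = 0.05189 s.

51.9 ms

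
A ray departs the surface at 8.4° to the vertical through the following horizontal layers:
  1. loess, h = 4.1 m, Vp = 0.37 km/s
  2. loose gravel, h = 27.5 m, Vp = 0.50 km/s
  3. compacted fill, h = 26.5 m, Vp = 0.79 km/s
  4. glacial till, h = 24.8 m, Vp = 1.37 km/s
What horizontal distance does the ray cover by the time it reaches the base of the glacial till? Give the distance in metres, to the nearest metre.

Apply Snell's law at each interface; in layer i the horizontal offset is hᵢ·tan θᵢ.
Layer 1: θ = 8.40°; offset = 4.1·tan 8.40° = 0.605 m.
Layer 2: sin θ = 0.50·sin 8.4°/0.37 = 0.1974, θ = 11.39°; offset = 27.5·tan 11.39° = 5.538 m.
Layer 3: sin θ = 0.79·sin 8.4°/0.37 = 0.3119, θ = 18.17°; offset = 26.5·tan 18.17° = 8.700 m.
Layer 4: sin θ = 1.37·sin 8.4°/0.37 = 0.5409, θ = 32.75°; offset = 24.8·tan 32.75° = 15.949 m.
Σ offsets = 30.792 m.

31 m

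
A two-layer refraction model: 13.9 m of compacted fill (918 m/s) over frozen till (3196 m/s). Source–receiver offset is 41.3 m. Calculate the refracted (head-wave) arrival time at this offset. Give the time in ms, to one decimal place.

t = x/V₂ + 2h·√(V₂²−V₁²)/(V₁V₂).
√(V₂²−V₁²) = √(3196²−918²) = 3061.3 m/s; delay term = 2·13.9·3061.3/(918·3196) = 0.02901 s.
t = 41.3/3196 + 0.02901 = 0.04193 s.

41.9 ms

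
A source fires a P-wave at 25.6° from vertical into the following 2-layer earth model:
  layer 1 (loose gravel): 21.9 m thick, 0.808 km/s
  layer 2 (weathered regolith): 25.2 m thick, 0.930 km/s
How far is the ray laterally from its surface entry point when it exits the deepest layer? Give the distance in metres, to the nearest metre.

25 m

Apply Snell's law at each interface; in layer i the horizontal offset is hᵢ·tan θᵢ.
Layer 1: θ = 25.60°; offset = 21.9·tan 25.60° = 10.493 m.
Layer 2: sin θ = 0.930·sin 25.6°/0.808 = 0.4973, θ = 29.82°; offset = 25.2·tan 29.82° = 14.446 m.
Σ offsets = 24.938 m.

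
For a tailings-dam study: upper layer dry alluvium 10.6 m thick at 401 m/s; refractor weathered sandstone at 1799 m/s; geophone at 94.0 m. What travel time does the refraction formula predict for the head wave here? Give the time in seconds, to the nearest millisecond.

θ_c = arcsin(V₁/V₂) = arcsin(401/1799) = 12.88°, cos θ_c = 0.9748.
Intercept time tᵢ = 2h cos θ_c / V₁ = 2·10.6·0.9748/401 = 0.05154 s.
t = x/V₂ + tᵢ = 94.0/1799 + 0.05154 = 0.10379 s.

0.104 s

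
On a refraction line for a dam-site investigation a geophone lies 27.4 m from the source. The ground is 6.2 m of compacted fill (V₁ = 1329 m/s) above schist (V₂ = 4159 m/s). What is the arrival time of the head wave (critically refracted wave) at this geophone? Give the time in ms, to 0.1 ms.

15.4 ms

t = x/V₂ + 2h·√(V₂²−V₁²)/(V₁V₂).
√(V₂²−V₁²) = √(4159²−1329²) = 3940.9 m/s; delay term = 2·6.2·3940.9/(1329·4159) = 0.00884 s.
t = 27.4/4159 + 0.00884 = 0.01543 s.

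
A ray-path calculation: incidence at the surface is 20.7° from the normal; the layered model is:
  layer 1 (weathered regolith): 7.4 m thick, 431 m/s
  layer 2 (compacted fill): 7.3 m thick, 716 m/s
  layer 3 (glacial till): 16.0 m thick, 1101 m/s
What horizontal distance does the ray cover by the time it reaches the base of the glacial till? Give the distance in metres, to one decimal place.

Apply Snell's law at each interface; in layer i the horizontal offset is hᵢ·tan θᵢ.
Layer 1: θ = 20.70°; offset = 7.4·tan 20.70° = 2.796 m.
Layer 2: sin θ = 716·sin 20.7°/431 = 0.5872, θ = 35.96°; offset = 7.3·tan 35.96° = 5.296 m.
Layer 3: sin θ = 1101·sin 20.7°/431 = 0.9030, θ = 64.55°; offset = 16.0·tan 64.55° = 33.620 m.
Total horizontal offset = 41.712 m.

41.7 m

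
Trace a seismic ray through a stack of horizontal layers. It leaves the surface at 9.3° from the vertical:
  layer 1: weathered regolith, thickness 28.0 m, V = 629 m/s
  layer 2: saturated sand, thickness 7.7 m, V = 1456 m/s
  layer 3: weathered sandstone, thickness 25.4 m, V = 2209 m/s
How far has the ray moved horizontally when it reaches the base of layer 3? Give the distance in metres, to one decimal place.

25.2 m

p = sin θ₁/V₁ = sin 9.3°/629 = 2.5692e-04 s/m is conserved through the stack.
Layer 1: θ = 9.30°; offset = 28.0·tan 9.30° = 4.585 m.
Layer 2: sin θ = p·1456 = 0.3741 → θ = 21.97°; offset = 7.7·tan 21.97° = 3.106 m.
Layer 3: sin θ = p·2209 = 0.5675 → θ = 34.58°; offset = 25.4·tan 34.58° = 17.508 m.
Σ offsets = 25.200 m.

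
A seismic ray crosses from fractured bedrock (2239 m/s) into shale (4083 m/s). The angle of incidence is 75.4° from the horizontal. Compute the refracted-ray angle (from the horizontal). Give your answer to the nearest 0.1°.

Convert to the normal: θ₁ = 90° − 75.4° = 14.6°.
sin θ₁/V₁ = sin θ₂/V₂ ⇒ sin θ₂ = 4083·sin 14.6°/2239 = 4083·0.2521/2239 = 0.4597.
θ₂ = arcsin 0.4597 = 27.37° from the normal.
From the interface: 90° − 27.37° = 62.63°.

62.6°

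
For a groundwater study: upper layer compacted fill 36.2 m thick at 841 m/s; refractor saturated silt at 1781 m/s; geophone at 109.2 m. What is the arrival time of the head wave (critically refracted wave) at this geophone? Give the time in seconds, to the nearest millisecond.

θ_c = arcsin(V₁/V₂) = arcsin(841/1781) = 28.18°, cos θ_c = 0.8815.
Intercept time tᵢ = 2h cos θ_c / V₁ = 2·36.2·0.8815/841 = 0.07589 s.
t = x/V₂ + tᵢ = 109.2/1781 + 0.07589 = 0.13720 s.

0.137 s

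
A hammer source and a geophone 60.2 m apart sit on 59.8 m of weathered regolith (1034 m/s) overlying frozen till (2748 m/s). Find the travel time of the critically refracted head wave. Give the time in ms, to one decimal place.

t = x/V₂ + 2h·√(V₂²−V₁²)/(V₁V₂).
√(V₂²−V₁²) = √(2748²−1034²) = 2546.0 m/s; delay term = 2·59.8·2546.0/(1034·2748) = 0.10717 s.
t = 60.2/2748 + 0.10717 = 0.12907 s.

129.1 ms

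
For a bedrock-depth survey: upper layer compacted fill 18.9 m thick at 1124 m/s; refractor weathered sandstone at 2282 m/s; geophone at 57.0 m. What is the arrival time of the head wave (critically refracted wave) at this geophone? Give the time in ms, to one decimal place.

54.2 ms

t = x/V₂ + 2h·√(V₂²−V₁²)/(V₁V₂).
√(V₂²−V₁²) = √(2282²−1124²) = 1986.0 m/s; delay term = 2·18.9·1986.0/(1124·2282) = 0.02927 s.
t = 57.0/2282 + 0.02927 = 0.05425 s.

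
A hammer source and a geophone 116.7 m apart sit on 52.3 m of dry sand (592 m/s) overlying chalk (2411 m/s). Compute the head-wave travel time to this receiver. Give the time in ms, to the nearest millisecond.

θ_c = arcsin(V₁/V₂) = arcsin(592/2411) = 14.21°, cos θ_c = 0.9694.
Intercept time tᵢ = 2h cos θ_c / V₁ = 2·52.3·0.9694/592 = 0.17128 s.
t = x/V₂ + tᵢ = 116.7/2411 + 0.17128 = 0.21968 s.

220 ms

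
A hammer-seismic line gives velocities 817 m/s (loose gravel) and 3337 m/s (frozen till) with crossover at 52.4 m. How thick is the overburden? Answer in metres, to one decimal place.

h = (x_cross/2)·√((V₂−V₁)/(V₂+V₁)).
(V₂−V₁)/(V₂+V₁) = (3337−817)/(3337+817) = 0.6066; √ = 0.7789.
h = (52.4/2)·0.7789 = 20.41 m.

20.4 m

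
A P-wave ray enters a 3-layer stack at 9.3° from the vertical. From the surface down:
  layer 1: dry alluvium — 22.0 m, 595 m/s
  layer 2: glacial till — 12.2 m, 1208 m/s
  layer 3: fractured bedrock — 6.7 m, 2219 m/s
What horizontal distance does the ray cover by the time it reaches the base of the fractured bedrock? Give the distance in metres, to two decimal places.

Apply Snell's law at each interface; in layer i the horizontal offset is hᵢ·tan θᵢ.
Layer 1: θ = 9.30°; offset = 22.0·tan 9.30° = 3.6026 m.
Layer 2: sin θ = 1208·sin 9.3°/595 = 0.3281, θ = 19.15°; offset = 12.2·tan 19.15° = 4.2373 m.
Layer 3: sin θ = 2219·sin 9.3°/595 = 0.6027, θ = 37.06°; offset = 6.7·tan 37.06° = 5.0603 m.
Total horizontal offset = 12.9003 m.

12.90 m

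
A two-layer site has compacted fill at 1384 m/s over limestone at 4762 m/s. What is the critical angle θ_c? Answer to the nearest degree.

At critical incidence the refracted ray runs along the interface (θ₂ = 90°), so sin θ_c = V₁/V₂.
θ_c = arcsin(1384/4762) = arcsin 0.2906 = 16.90°.

17°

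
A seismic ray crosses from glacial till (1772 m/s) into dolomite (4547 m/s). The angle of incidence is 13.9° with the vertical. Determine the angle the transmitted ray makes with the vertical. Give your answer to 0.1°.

Snell's law: sin θ₂ = (V₂/V₁)·sin θ₁ = (4547/1772)·sin 13.9° = 0.6164.
θ₂ = sin⁻¹(0.6164) = 38.06° (from vertical).

38.1°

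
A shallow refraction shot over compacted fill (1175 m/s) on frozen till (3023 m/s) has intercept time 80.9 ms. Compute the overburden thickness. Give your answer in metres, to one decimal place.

θ_c = arcsin(1175/3023) = 22.87°; cos θ_c = 0.9214.
tᵢ = 2h cos θ_c/V₁ ⇒ h = tᵢ·V₁/(2 cos θ_c) = 0.0809·1175/(2·0.9214) = 51.58 m.

51.6 m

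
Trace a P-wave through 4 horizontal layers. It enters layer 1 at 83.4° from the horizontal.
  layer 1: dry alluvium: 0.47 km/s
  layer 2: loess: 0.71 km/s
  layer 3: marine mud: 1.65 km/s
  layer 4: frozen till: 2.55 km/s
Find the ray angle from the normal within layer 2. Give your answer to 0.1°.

From the normal: θ₁ = 90° − 83.4° = 6.6°.
Snell's law across each interface conserves sin θ / V, so sin θ_2 = V_2·sin θ₁/V₁.
sin θ_2 = 0.71 × sin 6.6° / 0.47 = 0.1736.
θ_2 = 10.00° from the vertical.

10.0°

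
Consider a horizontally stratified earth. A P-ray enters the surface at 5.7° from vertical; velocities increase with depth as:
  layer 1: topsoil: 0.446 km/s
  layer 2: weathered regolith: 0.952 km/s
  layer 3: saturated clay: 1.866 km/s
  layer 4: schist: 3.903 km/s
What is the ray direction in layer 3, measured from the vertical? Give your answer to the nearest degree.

Snell's law across each interface conserves sin θ / V, so sin θ_3 = V_3·sin θ₁/V₁.
sin θ_3 = 1.866 × sin 5.7° / 0.446 = 0.4155.
θ_3 = arcsin 0.4155 = 24.55°.

25°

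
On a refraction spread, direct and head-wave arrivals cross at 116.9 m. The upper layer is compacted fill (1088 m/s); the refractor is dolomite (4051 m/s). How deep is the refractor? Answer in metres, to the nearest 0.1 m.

x_cross = 2h·√((V₂+V₁)/(V₂−V₁)) → h = x_cross / (2·√((V₂+V₁)/(V₂−V₁))).
√((V₂+V₁)/(V₂−V₁)) = √((4051+1088)/(4051−1088)) = 1.3170.
h = 116.9 / (2·1.3170) = 44.38 m.

44.4 m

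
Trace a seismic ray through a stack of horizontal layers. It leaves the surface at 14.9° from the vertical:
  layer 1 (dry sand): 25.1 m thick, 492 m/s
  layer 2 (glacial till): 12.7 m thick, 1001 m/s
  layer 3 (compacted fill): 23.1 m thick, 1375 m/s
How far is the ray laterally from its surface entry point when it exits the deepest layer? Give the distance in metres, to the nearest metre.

Ray parameter p = sin 14.9° / 492 m/s = 5.2263e-04 s/m.
Layer 1: θ = 14.90°; offset = 25.1·tan 14.90° = 6.679 m.
Layer 2: sin θ = p·1001 = 0.5232 → θ = 31.54°; offset = 12.7·tan 31.54° = 7.796 m.
Layer 3: sin θ = p·1375 = 0.7186 → θ = 45.94°; offset = 23.1·tan 45.94° = 23.871 m.
Total horizontal offset = 38.345 m.

38 m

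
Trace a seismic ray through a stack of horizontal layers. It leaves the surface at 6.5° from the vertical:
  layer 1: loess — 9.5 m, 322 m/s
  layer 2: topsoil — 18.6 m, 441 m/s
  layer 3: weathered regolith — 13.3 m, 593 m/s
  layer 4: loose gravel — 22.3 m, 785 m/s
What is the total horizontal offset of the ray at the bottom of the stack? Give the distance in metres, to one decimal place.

p = sin θ₁/V₁ = sin 6.5°/322 = 3.5156e-04 s/m is conserved through the stack.
Layer 1: θ = 6.50°; offset = 9.5·tan 6.50° = 1.082 m.
Layer 2: sin θ = p·441 = 0.1550 → θ = 8.92°; offset = 18.6·tan 8.92° = 2.919 m.
Layer 3: sin θ = p·593 = 0.2085 → θ = 12.03°; offset = 13.3·tan 12.03° = 2.835 m.
Layer 4: sin θ = p·785 = 0.2760 → θ = 16.02°; offset = 22.3·tan 16.02° = 6.403 m.
Summing the layer offsets gives 13.239 m.

13.2 m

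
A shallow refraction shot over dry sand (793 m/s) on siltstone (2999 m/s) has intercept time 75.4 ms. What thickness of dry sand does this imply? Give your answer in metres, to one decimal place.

31.0 m

h = tᵢ·V₁·V₂ / (2·√(V₂²−V₁²)).
√(V₂²−V₁²) = √(2999² − 793²) = 2892.3 m/s.
h = 0.0754 s × 793 × 2999 / (2 × 2892.3) = 31.00 m.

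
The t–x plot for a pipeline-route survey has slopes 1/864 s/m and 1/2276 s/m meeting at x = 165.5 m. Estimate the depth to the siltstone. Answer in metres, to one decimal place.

x_cross = 2h·√((V₂+V₁)/(V₂−V₁)) → h = x_cross / (2·√((V₂+V₁)/(V₂−V₁))).
√((V₂+V₁)/(V₂−V₁)) = √((2276+864)/(2276−864)) = 1.4912.
h = 165.5 / (2·1.4912) = 55.49 m.

55.5 m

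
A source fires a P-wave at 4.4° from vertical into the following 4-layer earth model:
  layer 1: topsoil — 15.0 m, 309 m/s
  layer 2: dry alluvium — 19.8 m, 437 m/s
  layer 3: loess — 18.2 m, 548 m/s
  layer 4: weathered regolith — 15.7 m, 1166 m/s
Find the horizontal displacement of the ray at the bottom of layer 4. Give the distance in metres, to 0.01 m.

10.56 m

p = sin θ₁/V₁ = sin 4.4°/309 = 2.4828e-04 s/m is conserved through the stack.
Layer 1: θ = 4.40°; offset = 15.0·tan 4.40° = 1.1542 m.
Layer 2: sin θ = p·437 = 0.1085 → θ = 6.23°; offset = 19.8·tan 6.23° = 2.1610 m.
Layer 3: sin θ = p·548 = 0.1361 → θ = 7.82°; offset = 18.2·tan 7.82° = 2.4995 m.
Layer 4: sin θ = p·1166 = 0.2895 → θ = 16.83°; offset = 15.7·tan 16.83° = 4.7484 m.
Summing the layer offsets gives 10.5632 m.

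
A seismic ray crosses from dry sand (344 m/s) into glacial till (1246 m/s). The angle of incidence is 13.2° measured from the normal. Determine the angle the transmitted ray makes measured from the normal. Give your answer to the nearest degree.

Snell's law: sin θ₂ = (V₂/V₁)·sin θ₁ = (1246/344)·sin 13.2° = 0.8271.
θ₂ = sin⁻¹(0.8271) = 55.80° (from vertical).

56°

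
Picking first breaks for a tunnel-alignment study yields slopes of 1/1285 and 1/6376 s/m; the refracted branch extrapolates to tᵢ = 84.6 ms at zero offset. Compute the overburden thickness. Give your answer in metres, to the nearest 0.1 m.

55.5 m

h = tᵢ·V₁·V₂ / (2·√(V₂²−V₁²)).
√(V₂²−V₁²) = √(6376² − 1285²) = 6245.2 m/s.
h = 0.0846 s × 1285 × 6376 / (2 × 6245.2) = 55.49 m.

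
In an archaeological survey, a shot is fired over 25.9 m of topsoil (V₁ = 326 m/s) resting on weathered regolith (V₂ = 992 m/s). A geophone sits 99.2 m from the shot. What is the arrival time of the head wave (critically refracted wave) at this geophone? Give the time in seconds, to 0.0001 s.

0.2501 s

t = x/V₂ + 2h·√(V₂²−V₁²)/(V₁V₂).
√(V₂²−V₁²) = √(992²−326²) = 936.9 m/s; delay term = 2·25.9·936.9/(326·992) = 0.15007 s.
t = 99.2/992 + 0.15007 = 0.25007 s.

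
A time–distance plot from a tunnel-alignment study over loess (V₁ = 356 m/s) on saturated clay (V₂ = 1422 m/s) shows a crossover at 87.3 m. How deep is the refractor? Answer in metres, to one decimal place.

33.8 m

h = (x_cross/2)·√((V₂−V₁)/(V₂+V₁)).
(V₂−V₁)/(V₂+V₁) = (1422−356)/(1422+356) = 0.5996; √ = 0.7743.
h = (87.3/2)·0.7743 = 33.80 m.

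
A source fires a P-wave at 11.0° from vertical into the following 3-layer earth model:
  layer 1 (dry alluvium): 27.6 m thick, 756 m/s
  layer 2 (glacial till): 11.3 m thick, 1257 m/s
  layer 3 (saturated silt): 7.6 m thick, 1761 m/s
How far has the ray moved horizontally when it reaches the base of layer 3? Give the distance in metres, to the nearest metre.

13 m

p = sin θ₁/V₁ = sin 11.0°/756 = 2.5239e-04 s/m is conserved through the stack.
Layer 1: θ = 11.00°; offset = 27.6·tan 11.00° = 5.365 m.
Layer 2: sin θ = p·1257 = 0.3173 → θ = 18.50°; offset = 11.3·tan 18.50° = 3.780 m.
Layer 3: sin θ = p·1761 = 0.4445 → θ = 26.39°; offset = 7.6·tan 26.39° = 3.771 m.
Total horizontal offset = 12.916 m.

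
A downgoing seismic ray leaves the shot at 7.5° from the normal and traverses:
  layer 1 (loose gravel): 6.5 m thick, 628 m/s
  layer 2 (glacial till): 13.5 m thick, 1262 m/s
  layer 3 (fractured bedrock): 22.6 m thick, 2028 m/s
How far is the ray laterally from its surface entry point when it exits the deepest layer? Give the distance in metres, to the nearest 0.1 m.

Apply Snell's law at each interface; in layer i the horizontal offset is hᵢ·tan θᵢ.
Layer 1: θ = 7.50°; offset = 6.5·tan 7.50° = 0.856 m.
Layer 2: sin θ = 1262·sin 7.5°/628 = 0.2623, θ = 15.21°; offset = 13.5·tan 15.21° = 3.670 m.
Layer 3: sin θ = 2028·sin 7.5°/628 = 0.4215, θ = 24.93°; offset = 22.6·tan 24.93° = 10.505 m.
Summing the layer offsets gives 15.030 m.

15.0 m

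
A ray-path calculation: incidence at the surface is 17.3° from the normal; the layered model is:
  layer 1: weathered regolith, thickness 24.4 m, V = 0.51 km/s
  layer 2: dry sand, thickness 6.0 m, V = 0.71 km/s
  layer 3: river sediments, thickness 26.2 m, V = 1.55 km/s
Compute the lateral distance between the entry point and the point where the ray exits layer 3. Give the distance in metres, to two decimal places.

65.66 m

Apply Snell's law at each interface; in layer i the horizontal offset is hᵢ·tan θᵢ.
Layer 1: θ = 17.30°; offset = 24.4·tan 17.30° = 7.5998 m.
Layer 2: sin θ = 0.71·sin 17.3°/0.51 = 0.4140, θ = 24.46°; offset = 6.0·tan 24.46° = 2.7288 m.
Layer 3: sin θ = 1.55·sin 17.3°/0.51 = 0.9038, θ = 64.66°; offset = 26.2·tan 64.66° = 55.3273 m.
Σ offsets = 65.6559 m.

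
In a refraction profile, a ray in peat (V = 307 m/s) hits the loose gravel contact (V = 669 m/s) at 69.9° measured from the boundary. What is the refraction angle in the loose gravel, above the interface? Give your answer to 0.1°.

41.5°

Convert to the normal: θ₁ = 90° − 69.9° = 20.1°.
sin θ₁/V₁ = sin θ₂/V₂ ⇒ sin θ₂ = 669·sin 20.1°/307 = 669·0.3437/307 = 0.7489.
θ₂ = arcsin 0.7489 = 48.49° from the normal.
From the interface: 90° − 48.49° = 41.51°.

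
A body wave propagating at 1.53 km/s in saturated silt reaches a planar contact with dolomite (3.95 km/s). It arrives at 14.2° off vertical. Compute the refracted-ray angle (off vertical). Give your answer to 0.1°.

Snell's law: sin θ₂ = (V₂/V₁)·sin θ₁ = (3.95/1.53)·sin 14.2° = 0.6333.
θ₂ = sin⁻¹(0.6333) = 39.29° (from vertical).

39.3°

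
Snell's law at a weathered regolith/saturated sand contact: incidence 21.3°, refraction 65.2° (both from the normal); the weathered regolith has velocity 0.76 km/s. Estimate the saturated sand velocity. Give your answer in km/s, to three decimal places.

Snell's law: sin 21.3°/V₁ = sin 65.2°/V₂.
V₂ = V₁·sin 65.2°/sin 21.3° = 0.76 × 2.4990 = 1.899 km/s.

1.899 km/s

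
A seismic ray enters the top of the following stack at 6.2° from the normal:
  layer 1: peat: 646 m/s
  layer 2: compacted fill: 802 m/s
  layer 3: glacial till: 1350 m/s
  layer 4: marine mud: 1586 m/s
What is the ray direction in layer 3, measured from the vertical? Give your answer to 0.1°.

13.0°

Ray parameter p = sin 6.2° / 646 = 1.6718e-04 s/m.
sin θ_3 = p·V_3 = 1.6718e-04 × 1350 = 0.2257.
θ_3 = 13.04° from the vertical.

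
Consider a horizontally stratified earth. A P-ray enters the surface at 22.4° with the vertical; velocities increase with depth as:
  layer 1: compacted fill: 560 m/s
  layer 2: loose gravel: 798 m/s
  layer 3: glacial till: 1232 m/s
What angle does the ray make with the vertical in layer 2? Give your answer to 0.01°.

Snell's law across each interface conserves sin θ / V, so sin θ_2 = V_2·sin θ₁/V₁.
sin θ_2 = 798 × sin 22.4° / 560 = 0.5430.
θ_2 = arcsin 0.5430 = 32.89°.

32.89°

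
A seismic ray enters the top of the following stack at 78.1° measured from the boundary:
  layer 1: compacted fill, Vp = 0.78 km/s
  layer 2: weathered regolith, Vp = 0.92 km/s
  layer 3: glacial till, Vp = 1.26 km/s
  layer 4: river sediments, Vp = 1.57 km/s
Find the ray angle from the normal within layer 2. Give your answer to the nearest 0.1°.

14.1°

From the normal: θ₁ = 90° − 78.1° = 11.9°.
Ray parameter p = sin 11.9° / 0.78 = 2.6436e-01 s/km.
sin θ_2 = p·V_2 = 2.6436e-01 × 0.92 = 0.2432.
θ_2 = arcsin 0.2432 = 14.08°.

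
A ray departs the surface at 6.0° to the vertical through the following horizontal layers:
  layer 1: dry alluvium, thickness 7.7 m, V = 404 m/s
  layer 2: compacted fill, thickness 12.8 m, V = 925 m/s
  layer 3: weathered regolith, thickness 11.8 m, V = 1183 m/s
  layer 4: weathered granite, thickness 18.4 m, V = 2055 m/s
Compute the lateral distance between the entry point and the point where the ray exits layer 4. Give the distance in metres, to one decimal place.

19.3 m

Apply Snell's law at each interface; in layer i the horizontal offset is hᵢ·tan θᵢ.
Layer 1: θ = 6.00°; offset = 7.7·tan 6.00° = 0.809 m.
Layer 2: sin θ = 925·sin 6.0°/404 = 0.2393, θ = 13.85°; offset = 12.8·tan 13.85° = 3.155 m.
Layer 3: sin θ = 1183·sin 6.0°/404 = 0.3061, θ = 17.82°; offset = 11.8·tan 17.82° = 3.794 m.
Layer 4: sin θ = 2055·sin 6.0°/404 = 0.5317, θ = 32.12°; offset = 18.4·tan 32.12° = 11.551 m.
Σ offsets = 19.310 m.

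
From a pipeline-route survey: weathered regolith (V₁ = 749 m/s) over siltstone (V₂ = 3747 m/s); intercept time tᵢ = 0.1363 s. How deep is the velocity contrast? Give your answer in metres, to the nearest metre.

h = tᵢ·V₁·V₂ / (2·√(V₂²−V₁²)).
√(V₂²−V₁²) = √(3747² − 749²) = 3671.4 m/s.
h = 0.1363 s × 749 × 3747 / (2 × 3671.4) = 52.10 m.

52 m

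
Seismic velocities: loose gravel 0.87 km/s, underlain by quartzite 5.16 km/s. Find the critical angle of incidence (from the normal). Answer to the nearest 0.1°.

9.7°

Critical incidence: sin θ_c = V₁/V₂ = 0.87/5.16 = 0.1686.
θ_c = arcsin 0.1686 = 9.71°.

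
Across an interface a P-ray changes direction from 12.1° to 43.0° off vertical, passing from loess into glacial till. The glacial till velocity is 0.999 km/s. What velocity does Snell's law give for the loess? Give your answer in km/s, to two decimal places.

0.31 km/s

sin 12.1° = 0.2096; sin 43.0° = 0.6820.
V₁ = V₂·(sin θ₁/sin θ₂) = 0.999·(0.2096/0.6820) = 0.31 km/s.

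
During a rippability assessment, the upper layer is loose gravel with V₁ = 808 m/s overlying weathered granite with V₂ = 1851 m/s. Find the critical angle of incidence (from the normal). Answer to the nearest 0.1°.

At critical incidence the refracted ray runs along the interface (θ₂ = 90°), so sin θ_c = V₁/V₂.
θ_c = arcsin(808/1851) = arcsin 0.4365 = 25.88°.

25.9°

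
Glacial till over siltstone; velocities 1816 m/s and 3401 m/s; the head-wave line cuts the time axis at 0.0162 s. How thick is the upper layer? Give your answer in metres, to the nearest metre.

17 m

θ_c = arcsin(1816/3401) = 32.27°; cos θ_c = 0.8455.
tᵢ = 2h cos θ_c/V₁ ⇒ h = tᵢ·V₁/(2 cos θ_c) = 0.0162·1816/(2·0.8455) = 17.40 m.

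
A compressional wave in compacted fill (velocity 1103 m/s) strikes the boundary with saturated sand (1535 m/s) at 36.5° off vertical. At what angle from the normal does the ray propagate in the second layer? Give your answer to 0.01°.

Snell's law: sin θ₂ = (V₂/V₁)·sin θ₁ = (1535/1103)·sin 36.5° = 0.8278.
θ₂ = arcsin 0.8278 = 55.87° from the normal.

55.87°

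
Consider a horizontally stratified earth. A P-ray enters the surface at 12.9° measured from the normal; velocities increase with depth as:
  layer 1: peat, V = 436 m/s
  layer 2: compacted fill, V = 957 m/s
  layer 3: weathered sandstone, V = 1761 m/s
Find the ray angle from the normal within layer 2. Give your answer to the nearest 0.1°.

29.3°

Ray parameter p = sin 12.9° / 436 = 5.1204e-04 s/m.
sin θ_2 = p·V_2 = 5.1204e-04 × 957 = 0.4900.
θ_2 = arcsin 0.4900 = 29.34°.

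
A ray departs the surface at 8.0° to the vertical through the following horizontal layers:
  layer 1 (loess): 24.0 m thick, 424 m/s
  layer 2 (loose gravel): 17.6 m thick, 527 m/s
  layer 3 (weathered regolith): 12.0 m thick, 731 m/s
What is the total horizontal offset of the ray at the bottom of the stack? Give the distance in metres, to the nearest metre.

Ray parameter p = sin 8.0° / 424 m/s = 3.2824e-04 s/m.
Layer 1: θ = 8.00°; offset = 24.0·tan 8.00° = 3.373 m.
Layer 2: sin θ = p·527 = 0.1730 → θ = 9.96°; offset = 17.6·tan 9.96° = 3.091 m.
Layer 3: sin θ = p·731 = 0.2399 → θ = 13.88°; offset = 12.0·tan 13.88° = 2.966 m.
Summing the layer offsets gives 9.430 m.

9 m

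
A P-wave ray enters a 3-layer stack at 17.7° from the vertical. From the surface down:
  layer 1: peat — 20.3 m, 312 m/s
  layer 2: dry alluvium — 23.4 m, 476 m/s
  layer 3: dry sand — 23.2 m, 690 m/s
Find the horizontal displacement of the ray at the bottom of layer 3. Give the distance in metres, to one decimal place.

39.8 m

p = sin θ₁/V₁ = sin 17.7°/312 = 9.7446e-04 s/m is conserved through the stack.
Layer 1: θ = 17.70°; offset = 20.3·tan 17.70° = 6.479 m.
Layer 2: sin θ = p·476 = 0.4638 → θ = 27.64°; offset = 23.4·tan 27.64° = 12.252 m.
Layer 3: sin θ = p·690 = 0.6724 → θ = 42.25°; offset = 23.2·tan 42.25° = 21.074 m.
Total horizontal offset = 39.804 m.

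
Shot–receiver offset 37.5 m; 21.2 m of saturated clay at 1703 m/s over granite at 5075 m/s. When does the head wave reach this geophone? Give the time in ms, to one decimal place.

t = x/V₂ + 2h·√(V₂²−V₁²)/(V₁V₂).
√(V₂²−V₁²) = √(5075²−1703²) = 4780.7 m/s; delay term = 2·21.2·4780.7/(1703·5075) = 0.02345 s.
t = 37.5/5075 + 0.02345 = 0.03084 s.

30.8 ms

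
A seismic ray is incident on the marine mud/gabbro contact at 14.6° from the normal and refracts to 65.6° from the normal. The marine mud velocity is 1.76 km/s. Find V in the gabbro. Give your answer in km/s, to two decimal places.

sin 14.6° = 0.2521; sin 65.6° = 0.9107.
V₂ = V₁·(sin θ₂/sin θ₁) = 1.76·(0.9107/0.2521) = 6.36 km/s.

6.36 km/s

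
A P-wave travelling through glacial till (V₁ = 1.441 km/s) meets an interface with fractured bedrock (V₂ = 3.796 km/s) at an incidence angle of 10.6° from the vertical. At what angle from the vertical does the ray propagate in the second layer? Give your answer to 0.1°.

sin θ₁/V₁ = sin θ₂/V₂ ⇒ sin θ₂ = 3.796·sin 10.6°/1.441 = 3.796·0.1840/1.441 = 0.4846.
θ₂ = sin⁻¹(0.4846) = 28.98° (from vertical).

29.0°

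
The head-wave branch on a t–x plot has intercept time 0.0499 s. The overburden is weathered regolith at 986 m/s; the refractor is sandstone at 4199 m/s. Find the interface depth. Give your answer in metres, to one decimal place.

θ_c = arcsin(986/4199) = 13.58°; cos θ_c = 0.9720.
tᵢ = 2h cos θ_c/V₁ ⇒ h = tᵢ·V₁/(2 cos θ_c) = 0.0499·986/(2·0.9720) = 25.31 m.

25.3 m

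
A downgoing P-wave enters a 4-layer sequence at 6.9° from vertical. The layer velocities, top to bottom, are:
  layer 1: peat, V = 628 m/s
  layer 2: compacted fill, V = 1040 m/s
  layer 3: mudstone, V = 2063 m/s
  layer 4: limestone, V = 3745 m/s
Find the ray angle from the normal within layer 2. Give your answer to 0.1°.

11.5°

Snell's law across each interface conserves sin θ / V, so sin θ_2 = V_2·sin θ₁/V₁.
sin θ_2 = 1040 × sin 6.9° / 628 = 0.1990.
θ_2 = 11.48° from the vertical.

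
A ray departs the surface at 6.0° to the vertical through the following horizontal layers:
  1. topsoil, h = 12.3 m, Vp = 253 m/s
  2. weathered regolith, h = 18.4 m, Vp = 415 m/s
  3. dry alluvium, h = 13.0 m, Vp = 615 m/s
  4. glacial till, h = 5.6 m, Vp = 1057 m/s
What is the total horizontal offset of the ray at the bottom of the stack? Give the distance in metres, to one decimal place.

10.6 m

p = sin θ₁/V₁ = sin 6.0°/253 = 4.1316e-04 s/m is conserved through the stack.
Layer 1: θ = 6.00°; offset = 12.3·tan 6.00° = 1.293 m.
Layer 2: sin θ = p·415 = 0.1715 → θ = 9.87°; offset = 18.4·tan 9.87° = 3.202 m.
Layer 3: sin θ = p·615 = 0.2541 → θ = 14.72°; offset = 13.0·tan 14.72° = 3.415 m.
Layer 4: sin θ = p·1057 = 0.4367 → θ = 25.89°; offset = 5.6·tan 25.89° = 2.718 m.
Σ offsets = 10.629 m.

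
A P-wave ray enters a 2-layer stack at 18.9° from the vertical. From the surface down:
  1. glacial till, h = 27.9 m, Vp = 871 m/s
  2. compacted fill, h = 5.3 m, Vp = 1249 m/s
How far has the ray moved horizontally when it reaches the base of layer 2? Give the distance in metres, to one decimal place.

Ray parameter p = sin 18.9° / 871 m/s = 3.7189e-04 s/m.
Layer 1: θ = 18.90°; offset = 27.9·tan 18.90° = 9.552 m.
Layer 2: sin θ = p·1249 = 0.4645 → θ = 27.68°; offset = 5.3·tan 27.68° = 2.780 m.
Total horizontal offset = 12.332 m.

12.3 m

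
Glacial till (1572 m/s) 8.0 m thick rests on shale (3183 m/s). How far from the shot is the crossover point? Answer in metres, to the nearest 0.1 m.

x_cross = 2h·√((V₂+V₁)/(V₂−V₁)).
(V₂+V₁)/(V₂−V₁) = (3183+1572)/(3183−1572) = 2.9516; √ = 1.7180.
x_cross = 2·8.0·1.7180 = 27.49 m.

27.5 m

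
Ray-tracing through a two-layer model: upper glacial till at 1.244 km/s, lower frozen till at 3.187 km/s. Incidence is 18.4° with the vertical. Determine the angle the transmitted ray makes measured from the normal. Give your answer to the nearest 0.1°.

54.0°

Snell's law: sin θ₂ = (V₂/V₁)·sin θ₁ = (3.187/1.244)·sin 18.4° = 0.8087.
θ₂ = arcsin 0.8087 = 53.97° from the normal.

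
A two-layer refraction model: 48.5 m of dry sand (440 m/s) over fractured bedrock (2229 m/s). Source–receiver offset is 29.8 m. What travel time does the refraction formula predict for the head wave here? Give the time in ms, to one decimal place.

t = x/V₂ + 2h·√(V₂²−V₁²)/(V₁V₂).
√(V₂²−V₁²) = √(2229²−440²) = 2185.1 m/s; delay term = 2·48.5·2185.1/(440·2229) = 0.21612 s.
t = 29.8/2229 + 0.21612 = 0.22949 s.

229.5 ms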